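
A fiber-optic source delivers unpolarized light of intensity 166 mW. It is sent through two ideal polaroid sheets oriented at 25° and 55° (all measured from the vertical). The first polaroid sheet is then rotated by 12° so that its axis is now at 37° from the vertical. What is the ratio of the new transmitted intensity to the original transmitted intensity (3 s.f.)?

Before rotation:
Unpolarized light through the first polarizer → I₁ = ½ I₀, now polarized at 25°.
I₂ = I₁ cos²(55° − 25°) = 0.5 I₀ · cos²(30°) = 0.375 I₀.
After rotation:
Unpolarized light through the first polarizer → I₁ = ½ I₀, now polarized at 37°.
I₂ = I₁ cos²(55° − 37°) = 0.5 I₀ · cos²(18°) = 0.4523 I₀.
Ratio = 0.4523 / 0.375 = 1.206.

I_new/I_old ≈ 1.21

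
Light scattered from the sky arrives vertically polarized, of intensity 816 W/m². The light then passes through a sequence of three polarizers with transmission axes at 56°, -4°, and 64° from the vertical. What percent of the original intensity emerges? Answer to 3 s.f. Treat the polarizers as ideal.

By Malus's law, I₁ = 816 W/m² · cos²(56°) = 255.2 W/m².
I₂ = I₁ · cos²(60°) = 255.2 · 0.25 = 63.79 W/m².
I₃ = I₂ · cos²(68°) = 63.79 · 0.1403 = 8.952 W/m².
That is 1.097% of the incident intensity.

≈ 1.10%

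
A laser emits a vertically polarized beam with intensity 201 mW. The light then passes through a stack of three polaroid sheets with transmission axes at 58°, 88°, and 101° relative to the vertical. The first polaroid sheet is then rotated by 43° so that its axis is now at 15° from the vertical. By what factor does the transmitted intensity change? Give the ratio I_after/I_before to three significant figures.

I_new/I_old ≈ 0.379

Before rotation:
I₁ = I₀ cos²(58° − 0°) = I₀ cos²(58°) = 0.2808 I₀.
I₂ = I₁ cos²(88° − 58°) = 0.2808 I₀ · cos²(30°) = 0.2106 I₀.
I₃ = I₂ cos²(101° − 88°) = 0.2106 I₀ · cos²(13°) = 0.2 I₀.
After rotation:
I₁ = I₀ cos²(15° − 0°) = I₀ cos²(15°) = 0.933 I₀.
I₂ = I₁ cos²(88° − 15°) = 0.933 I₀ · cos²(73°) = 0.07976 I₀.
I₃ = I₂ cos²(101° − 88°) = 0.07976 I₀ · cos²(13°) = 0.07572 I₀.
Ratio = 0.07572 / 0.2 = 0.3787.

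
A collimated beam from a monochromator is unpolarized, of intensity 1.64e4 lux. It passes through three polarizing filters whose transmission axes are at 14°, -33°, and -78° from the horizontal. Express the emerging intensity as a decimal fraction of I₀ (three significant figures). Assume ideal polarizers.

I/I₀ ≈ 0.116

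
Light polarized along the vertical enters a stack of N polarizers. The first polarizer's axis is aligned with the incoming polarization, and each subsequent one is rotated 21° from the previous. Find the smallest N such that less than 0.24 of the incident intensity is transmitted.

First polarizer is aligned with the polarization: full transmission.
Each further stage multiplies by cos²(21°) = 0.8716.
After N polarizers: T = 0.8716^(N−1). Require T < 0.24 ⇒ N−1 > ln(0.24)/ln(0.8716) = 10.38, so N−1 ≥ 11 and N = 12.
Check: N=12 gives T = 0.2205 < 0.24; N=11 gives T = 0.253.

N = 12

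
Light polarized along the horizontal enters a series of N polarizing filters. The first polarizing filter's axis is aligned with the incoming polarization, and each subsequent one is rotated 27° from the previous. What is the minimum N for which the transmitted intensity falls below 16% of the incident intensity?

N = 9

First polarizer is aligned with the polarization: full transmission.
Each further stage multiplies by cos²(27°) = 0.7939.
After N polarizers: T = 0.7939^(N−1). Require T < 0.16 ⇒ N−1 > ln(0.16)/ln(0.7939) = 7.94, so N−1 ≥ 8 and N = 9.
Check: N=9 gives T = 0.1578 < 0.16; N=8 gives T = 0.1988.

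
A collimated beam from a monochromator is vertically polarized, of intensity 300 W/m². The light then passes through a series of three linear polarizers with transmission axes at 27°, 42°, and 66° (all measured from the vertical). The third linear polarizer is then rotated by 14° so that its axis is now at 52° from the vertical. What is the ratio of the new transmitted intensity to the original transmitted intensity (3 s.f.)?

I_new/I_old ≈ 1.16

Before rotation:
I₁ = I₀ cos²(27° − 0°) = I₀ cos²(27°) = 0.7939 I₀.
I₂ = I₁ cos²(42° − 27°) = 0.7939 I₀ · cos²(15°) = 0.7407 I₀.
I₃ = I₂ cos²(66° − 42°) = 0.7407 I₀ · cos²(24°) = 0.6182 I₀.
After rotation:
I₁ = I₀ cos²(27° − 0°) = I₀ cos²(27°) = 0.7939 I₀.
I₂ = I₁ cos²(42° − 27°) = 0.7939 I₀ · cos²(15°) = 0.7407 I₀.
I₃ = I₂ cos²(52° − 42°) = 0.7407 I₀ · cos²(10°) = 0.7184 I₀.
Ratio = 0.7184 / 0.6182 = 1.162.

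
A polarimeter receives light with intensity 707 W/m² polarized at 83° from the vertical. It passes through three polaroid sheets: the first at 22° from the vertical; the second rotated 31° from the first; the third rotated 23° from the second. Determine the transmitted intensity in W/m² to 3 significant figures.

I ≈ 103 W/m²

I₁ = 707 W/m² · cos²(61°) = 166.2 W/m².
I₂ = I₁ · cos²(31°) = 166.2 · 0.7347 = 122.1 W/m².
I₃ = I₂ · cos²(23°) = 122.1 · 0.8473 = 103.5 W/m².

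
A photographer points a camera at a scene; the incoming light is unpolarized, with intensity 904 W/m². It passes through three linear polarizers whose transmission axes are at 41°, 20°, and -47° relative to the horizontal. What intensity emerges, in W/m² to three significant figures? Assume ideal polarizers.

Unpolarized light through the first polarizer → I₁ = 904 W/m²/2 = 452 W/m², polarized at 41°.
I₂ = I₁ · cos²(21°) = 452 · 0.8716 = 394 W/m².
I₃ = I₂ · cos²(67°) = 394 · 0.1527 = 60.14 W/m².

I ≈ 60.1 W/m²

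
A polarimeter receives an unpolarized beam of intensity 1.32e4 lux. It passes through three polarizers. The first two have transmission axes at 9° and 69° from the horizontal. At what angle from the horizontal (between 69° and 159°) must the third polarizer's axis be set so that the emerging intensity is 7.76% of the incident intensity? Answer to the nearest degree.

Unpolarized light through the first polarizer → I₁ = ½ I₀, now polarized at 9°.
I₂ = I₁ cos²(69° − 9°) = 0.5 I₀ · cos²(60°) = 0.125 I₀.
Need I₃/I₀ = 0.0776, so cos²(θ − 69°) = 0.0776 / 0.125 = 0.6208.
θ − 69° = arccos(√0.6208) = 38.0°, giving θ ≈ 69 + 38.0 = 107.0°.

θ ≈ 107°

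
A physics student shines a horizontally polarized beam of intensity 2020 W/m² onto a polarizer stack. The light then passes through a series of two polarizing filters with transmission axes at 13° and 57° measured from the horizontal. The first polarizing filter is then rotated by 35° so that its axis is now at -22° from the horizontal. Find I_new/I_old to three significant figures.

I_new/I_old ≈ 0.0637

Before rotation:
By Malus's law, I₁ = I₀ cos²(13° − 0°) = I₀ cos²(13°) = 0.9494 I₀.
I₂ = I₁ cos²(57° − 13°) = 0.9494 I₀ · cos²(44°) = 0.4913 I₀.
After rotation:
I₁ = I₀ cos²(-22° − 0°) = I₀ cos²(22°) = 0.8597 I₀.
I₂ = I₁ cos²(57° + 22°) = 0.8597 I₀ · cos²(79°) = 0.0313 I₀.
Ratio = 0.0313 / 0.4913 = 0.06371.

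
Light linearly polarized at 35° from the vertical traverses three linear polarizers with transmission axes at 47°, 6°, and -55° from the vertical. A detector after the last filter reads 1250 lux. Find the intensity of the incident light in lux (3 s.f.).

I₁ = I₀ cos²(47° − 35°) = I₀ cos²(12°) = 0.9568 I₀.
I₂ = I₁ cos²(6° − 47°) = 0.9568 I₀ · cos²(41°) = 0.545 I₀.
I₃ = I₂ cos²(-55° − 6°) = 0.545 I₀ · cos²(61°) = 0.1281 I₀.
So 1250 lux = 0.1281 I₀, giving I₀ = 1250/0.1281 = 9759 lux.

I₀ ≈ 9760 lux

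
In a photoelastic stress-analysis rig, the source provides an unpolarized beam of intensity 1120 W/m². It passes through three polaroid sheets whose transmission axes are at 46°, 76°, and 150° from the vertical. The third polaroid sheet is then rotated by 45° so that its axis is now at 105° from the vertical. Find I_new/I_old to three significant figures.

Before rotation:
Unpolarized light through the first polarizer → I₁ = ½ I₀, now polarized at 46°.
I₂ = I₁ cos²(76° − 46°) = 0.5 I₀ · cos²(30°) = 0.375 I₀.
I₃ = I₂ cos²(150° − 76°) = 0.375 I₀ · cos²(74°) = 0.02849 I₀.
After rotation:
Unpolarized light through the first polarizer → I₁ = ½ I₀, now polarized at 46°.
I₂ = I₁ cos²(76° − 46°) = 0.5 I₀ · cos²(30°) = 0.375 I₀.
I₃ = I₂ cos²(105° − 76°) = 0.375 I₀ · cos²(29°) = 0.2869 I₀.
Ratio = 0.2869 / 0.02849 = 10.07.

I_new/I_old ≈ 10.1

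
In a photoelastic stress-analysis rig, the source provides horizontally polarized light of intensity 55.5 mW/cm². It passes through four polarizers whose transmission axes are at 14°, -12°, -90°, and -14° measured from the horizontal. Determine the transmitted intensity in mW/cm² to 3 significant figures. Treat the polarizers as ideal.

I ≈ 0.107 mW/cm²

I₁ = 55.5 mW/cm² · cos²(14°) = 52.25 mW/cm².
I₂ = I₁ · cos²(26°) = 52.25 · 0.8078 = 42.21 mW/cm².
I₃ = I₂ · cos²(78°) = 42.21 · 0.04323 = 1.825 mW/cm².
I₄ = I₃ · cos²(76°) = 1.825 · 0.05853 = 0.1068 mW/cm².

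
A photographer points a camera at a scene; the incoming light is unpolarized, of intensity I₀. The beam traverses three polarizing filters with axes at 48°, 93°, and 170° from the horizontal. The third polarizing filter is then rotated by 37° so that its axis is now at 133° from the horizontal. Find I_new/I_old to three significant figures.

Before rotation:
Unpolarized light through the first polarizer → I₁ = ½ I₀, now polarized at 48°.
I₂ = I₁ cos²(93° − 48°) = 0.5 I₀ · cos²(45°) = 0.25 I₀.
I₃ = I₂ cos²(170° − 93°) = 0.25 I₀ · cos²(77°) = 0.01265 I₀.
After rotation:
Unpolarized light through the first polarizer → I₁ = ½ I₀, now polarized at 48°.
I₂ = I₁ cos²(93° − 48°) = 0.5 I₀ · cos²(45°) = 0.25 I₀.
I₃ = I₂ cos²(133° − 93°) = 0.25 I₀ · cos²(40°) = 0.1467 I₀.
Ratio = 0.1467 / 0.01265 = 11.6.

I_new/I_old ≈ 11.6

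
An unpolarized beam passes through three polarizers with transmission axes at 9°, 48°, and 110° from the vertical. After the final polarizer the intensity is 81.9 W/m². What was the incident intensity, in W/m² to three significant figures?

I₀ ≈ 1230 W/m²

Unpolarized light through the first polarizer → I₁ = ½ I₀, now polarized at 9°.
I₂ = I₁ cos²(48° − 9°) = 0.5 I₀ · cos²(39°) = 0.302 I₀.
I₃ = I₂ cos²(110° − 48°) = 0.302 I₀ · cos²(62°) = 0.06656 I₀.
So 81.9 W/m² = 0.06656 I₀, giving I₀ = 81.9/0.06656 = 1231 W/m².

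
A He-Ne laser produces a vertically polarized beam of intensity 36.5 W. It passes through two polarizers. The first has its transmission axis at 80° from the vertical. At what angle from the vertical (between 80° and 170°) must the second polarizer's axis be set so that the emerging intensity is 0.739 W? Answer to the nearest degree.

θ ≈ 115°

I₁ = I₀ cos²(80° − 0°) = I₀ cos²(80°) = 0.03015 I₀.
Target fraction: 0.739 / 36.5 W = 0.02025 of I₀.
Need I₂/I₀ = 0.02025, so cos²(θ − 80°) = 0.02025 / 0.03015 = 0.6714.
θ − 80° = arccos(√0.6714) = 35.0°, giving θ ≈ 80 + 35.0 = 115.0°.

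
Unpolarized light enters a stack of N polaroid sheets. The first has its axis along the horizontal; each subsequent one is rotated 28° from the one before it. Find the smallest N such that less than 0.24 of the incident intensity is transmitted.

N = 4

First polarizer halves the unpolarized light: factor 1/2.
Each further stage multiplies by cos²(28°) = 0.7796.
After N polarizers: T = 0.5·0.7796^(N−1). Require T < 0.24 ⇒ N−1 > ln(0.24/0.5)/ln(0.7796) = 2.95, so N−1 ≥ 3 and N = 4.
Check: N=4 gives T = 0.2369 < 0.24; N=3 gives T = 0.3039.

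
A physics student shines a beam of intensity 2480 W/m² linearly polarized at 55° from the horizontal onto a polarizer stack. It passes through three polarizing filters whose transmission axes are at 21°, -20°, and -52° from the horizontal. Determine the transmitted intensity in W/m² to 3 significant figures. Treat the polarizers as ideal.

By Malus's law, I₁ = 2480 W/m² · cos²(34°) = 1705 W/m².
I₂ = I₁ · cos²(41°) = 1705 · 0.5696 = 970.9 W/m².
I₃ = I₂ · cos²(32°) = 970.9 · 0.7192 = 698.2 W/m².

I ≈ 698 W/m²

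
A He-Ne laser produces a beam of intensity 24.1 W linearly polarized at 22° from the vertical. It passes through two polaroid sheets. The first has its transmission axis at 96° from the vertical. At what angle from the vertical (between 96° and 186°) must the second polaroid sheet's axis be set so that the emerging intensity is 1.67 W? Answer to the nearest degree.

I₁ = I₀ cos²(96° − 22°) = I₀ cos²(74°) = 0.07598 I₀.
Target fraction: 1.67 / 24.1 W = 0.06929 of I₀.
Need I₂/I₀ = 0.06929, so cos²(θ − 96°) = 0.06929 / 0.07598 = 0.9121.
θ − 96° = arccos(√0.9121) = 17.3°, giving θ ≈ 96 + 17.3 = 113.3°.

θ ≈ 113°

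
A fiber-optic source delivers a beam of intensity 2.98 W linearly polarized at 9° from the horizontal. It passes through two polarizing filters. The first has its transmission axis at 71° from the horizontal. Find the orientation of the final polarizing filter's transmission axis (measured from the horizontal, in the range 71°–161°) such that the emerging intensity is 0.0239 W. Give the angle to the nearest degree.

θ ≈ 150°

By Malus's law, I₁ = I₀ cos²(71° − 9°) = I₀ cos²(62°) = 0.2204 I₀.
Target fraction: 0.0239 / 2.98 W = 0.00802 of I₀.
Need I₂/I₀ = 0.00802, so cos²(θ − 71°) = 0.00802 / 0.2204 = 0.03639.
θ − 71° = arccos(√0.03639) = 79.0°, giving θ ≈ 71 + 79.0 = 150.0°.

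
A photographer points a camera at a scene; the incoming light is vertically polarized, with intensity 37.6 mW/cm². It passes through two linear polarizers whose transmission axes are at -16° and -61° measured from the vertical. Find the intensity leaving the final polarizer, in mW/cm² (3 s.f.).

I ≈ 17.4 mW/cm²

I₁ = 37.6 mW/cm² · cos²(16°) = 34.74 mW/cm².
I₂ = I₁ · cos²(45°) = 34.74 · 0.5 = 17.37 mW/cm².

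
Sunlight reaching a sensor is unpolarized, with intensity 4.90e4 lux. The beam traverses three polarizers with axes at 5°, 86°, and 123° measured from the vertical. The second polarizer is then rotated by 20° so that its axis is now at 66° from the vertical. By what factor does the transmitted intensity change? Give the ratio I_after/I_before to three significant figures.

I_new/I_old ≈ 4.47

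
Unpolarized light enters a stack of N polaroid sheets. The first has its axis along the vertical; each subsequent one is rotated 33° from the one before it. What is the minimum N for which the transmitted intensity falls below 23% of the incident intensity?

N = 4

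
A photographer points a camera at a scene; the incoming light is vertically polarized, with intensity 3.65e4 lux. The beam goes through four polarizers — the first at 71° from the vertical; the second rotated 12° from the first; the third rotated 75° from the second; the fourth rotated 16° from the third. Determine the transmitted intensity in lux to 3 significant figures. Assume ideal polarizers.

I₁ = 3.65e4 lux · cos²(71°) = 3869 lux.
I₂ = I₁ · cos²(12°) = 3869 · 0.9568 = 3702 lux.
I₃ = I₂ · cos²(75°) = 3702 · 0.06699 = 248 lux.
I₄ = I₃ · cos²(16°) = 248 · 0.924 = 229.1 lux.

I ≈ 229 lux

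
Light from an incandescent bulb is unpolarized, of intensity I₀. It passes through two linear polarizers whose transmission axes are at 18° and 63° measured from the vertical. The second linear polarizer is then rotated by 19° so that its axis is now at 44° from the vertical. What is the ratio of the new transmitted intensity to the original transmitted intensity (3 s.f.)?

I_new/I_old ≈ 1.62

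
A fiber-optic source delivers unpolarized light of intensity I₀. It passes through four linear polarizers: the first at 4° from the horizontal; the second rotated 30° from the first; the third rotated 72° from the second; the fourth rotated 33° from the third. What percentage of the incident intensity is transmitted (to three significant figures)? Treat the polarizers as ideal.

≈ 2.52%

Unpolarized light through the first polarizer → I₁ = ½ I₀, now polarized at 4°.
I₂ = I₁ cos²(30°) = 0.5 · 0.75 I₀ = 0.375 I₀.
I₃ = I₂ cos²(72°) = 0.375 · 0.09549 I₀ = 0.03581 I₀.
I₄ = I₃ cos²(33°) = 0.03581 · 0.7034 I₀ = 0.02519 I₀.
That is 2.519% of the incident intensity.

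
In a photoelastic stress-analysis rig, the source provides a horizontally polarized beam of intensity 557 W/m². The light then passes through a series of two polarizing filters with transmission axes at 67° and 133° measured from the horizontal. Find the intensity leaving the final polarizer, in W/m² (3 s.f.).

By Malus's law, I₁ = 557 W/m² · cos²(67°) = 85.04 W/m².
I₂ = I₁ · cos²(66°) = 85.04 · 0.1654 = 14.07 W/m².

I ≈ 14.1 W/m²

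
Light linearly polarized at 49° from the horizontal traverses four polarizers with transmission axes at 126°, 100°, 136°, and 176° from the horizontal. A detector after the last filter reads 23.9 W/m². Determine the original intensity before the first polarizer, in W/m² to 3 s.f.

I₀ ≈ 1520 W/m²

I₁ = I₀ cos²(126° − 49°) = I₀ cos²(77°) = 0.0506 I₀.
I₂ = I₁ cos²(100° − 126°) = 0.0506 I₀ · cos²(26°) = 0.04088 I₀.
I₃ = I₂ cos²(136° − 100°) = 0.04088 I₀ · cos²(36°) = 0.02676 I₀.
I₄ = I₃ cos²(176° − 136°) = 0.02676 I₀ · cos²(40°) = 0.0157 I₀.
So 23.9 W/m² = 0.0157 I₀, giving I₀ = 23.9/0.0157 = 1522 W/m².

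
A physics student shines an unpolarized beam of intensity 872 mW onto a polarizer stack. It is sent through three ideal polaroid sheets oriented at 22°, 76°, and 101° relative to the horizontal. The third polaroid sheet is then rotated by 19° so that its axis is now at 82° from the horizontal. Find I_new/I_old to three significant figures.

Before rotation:
Unpolarized light through the first polarizer → I₁ = ½ I₀, now polarized at 22°.
I₂ = I₁ cos²(76° − 22°) = 0.5 I₀ · cos²(54°) = 0.1727 I₀.
I₃ = I₂ cos²(101° − 76°) = 0.1727 I₀ · cos²(25°) = 0.1419 I₀.
After rotation:
Unpolarized light through the first polarizer → I₁ = ½ I₀, now polarized at 22°.
I₂ = I₁ cos²(76° − 22°) = 0.5 I₀ · cos²(54°) = 0.1727 I₀.
I₃ = I₂ cos²(82° − 76°) = 0.1727 I₀ · cos²(6°) = 0.1709 I₀.
Ratio = 0.1709 / 0.1419 = 1.204.

I_new/I_old ≈ 1.20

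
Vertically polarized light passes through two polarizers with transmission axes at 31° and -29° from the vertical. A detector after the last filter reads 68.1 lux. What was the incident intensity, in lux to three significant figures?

By Malus's law, I₁ = I₀ cos²(31° − 0°) = I₀ cos²(31°) = 0.7347 I₀.
I₂ = I₁ cos²(-29° − 31°) = 0.7347 I₀ · cos²(60°) = 0.1837 I₀.
So 68.1 lux = 0.1837 I₀, giving I₀ = 68.1/0.1837 = 370.7 lux.

I₀ ≈ 371 lux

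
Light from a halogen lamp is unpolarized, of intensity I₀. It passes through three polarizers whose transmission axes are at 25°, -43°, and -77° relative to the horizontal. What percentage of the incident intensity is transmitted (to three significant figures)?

≈ 4.82%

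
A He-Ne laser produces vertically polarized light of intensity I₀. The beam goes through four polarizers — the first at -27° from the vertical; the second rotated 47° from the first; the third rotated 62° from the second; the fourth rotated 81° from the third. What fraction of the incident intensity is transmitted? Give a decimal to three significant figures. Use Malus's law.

≈ 0.00199 I₀

By Malus's law, I₁ = I₀ cos²(-27° − 0°) = I₀ cos²(27°) = 0.7939 I₀.
I₂ = I₁ cos²(47°) = 0.7939 · 0.4651 I₀ = 0.3693 I₀.
I₃ = I₂ cos²(62°) = 0.3693 · 0.2204 I₀ = 0.08139 I₀.
I₄ = I₃ cos²(81°) = 0.08139 · 0.02447 I₀ = 0.001992 I₀.
Transmitted fraction = 0.001992.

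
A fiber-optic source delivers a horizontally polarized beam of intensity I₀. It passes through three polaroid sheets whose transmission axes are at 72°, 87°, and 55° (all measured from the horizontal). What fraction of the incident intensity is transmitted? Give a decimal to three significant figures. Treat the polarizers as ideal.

I₁ = I₀ cos²(72° − 0°) = I₀ cos²(72°) = 0.09549 I₀.
I₂ = I₁ cos²(87° − 72°) = 0.09549 I₀ · cos²(15°) = 0.08909 I₀.
I₃ = I₂ cos²(55° − 87°) = 0.08909 I₀ · cos²(32°) = 0.06408 I₀.
Transmitted fraction = 0.06408.

≈ 0.0641 I₀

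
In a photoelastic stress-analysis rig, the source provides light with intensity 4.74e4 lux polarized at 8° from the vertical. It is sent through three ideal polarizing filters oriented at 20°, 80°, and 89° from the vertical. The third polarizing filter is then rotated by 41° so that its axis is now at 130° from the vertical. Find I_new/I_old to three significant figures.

I_new/I_old ≈ 0.424

Before rotation:
I₁ = I₀ cos²(20° − 8°) = I₀ cos²(12°) = 0.9568 I₀.
I₂ = I₁ cos²(80° − 20°) = 0.9568 I₀ · cos²(60°) = 0.2392 I₀.
I₃ = I₂ cos²(89° − 80°) = 0.2392 I₀ · cos²(9°) = 0.2333 I₀.
After rotation:
I₁ = I₀ cos²(20° − 8°) = I₀ cos²(12°) = 0.9568 I₀.
I₂ = I₁ cos²(80° − 20°) = 0.9568 I₀ · cos²(60°) = 0.2392 I₀.
I₃ = I₂ cos²(130° − 80°) = 0.2392 I₀ · cos²(50°) = 0.09883 I₀.
Ratio = 0.09883 / 0.2333 = 0.4235.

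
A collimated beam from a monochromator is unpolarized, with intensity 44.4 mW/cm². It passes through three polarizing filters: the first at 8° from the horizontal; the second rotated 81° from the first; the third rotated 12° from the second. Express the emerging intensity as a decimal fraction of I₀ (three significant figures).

Unpolarized light through the first polarizer → I₁ = 44.4 mW/cm²/2 = 22.2 mW/cm², polarized at 8°.
I₂ = I₁ · cos²(81°) = 22.2 · 0.02447 = 0.5433 mW/cm².
I₃ = I₂ · cos²(12°) = 0.5433 · 0.9568 = 0.5198 mW/cm².
Transmitted fraction = 0.01171.

I/I₀ ≈ 0.0117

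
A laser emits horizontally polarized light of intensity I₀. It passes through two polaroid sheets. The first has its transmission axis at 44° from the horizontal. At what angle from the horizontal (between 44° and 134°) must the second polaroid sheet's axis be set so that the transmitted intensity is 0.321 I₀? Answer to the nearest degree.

θ ≈ 82°

By Malus's law, I₁ = I₀ cos²(44° − 0°) = I₀ cos²(44°) = 0.5174 I₀.
Need I₂/I₀ = 0.321, so cos²(θ − 44°) = 0.321 / 0.5174 = 0.6204.
θ − 44° = arccos(√0.6204) = 38.0°, giving θ ≈ 44 + 38.0 = 82.0°.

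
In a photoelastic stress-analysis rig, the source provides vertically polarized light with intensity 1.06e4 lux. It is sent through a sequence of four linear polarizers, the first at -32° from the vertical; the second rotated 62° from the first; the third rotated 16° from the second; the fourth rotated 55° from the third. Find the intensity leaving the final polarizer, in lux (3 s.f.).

I ≈ 511 lux

I₁ = 1.06e4 lux · cos²(32°) = 7623 lux.
I₂ = I₁ · cos²(62°) = 7623 · 0.2204 = 1680 lux.
I₃ = I₂ · cos²(16°) = 1680 · 0.924 = 1553 lux.
I₄ = I₃ · cos²(55°) = 1553 · 0.329 = 510.8 lux.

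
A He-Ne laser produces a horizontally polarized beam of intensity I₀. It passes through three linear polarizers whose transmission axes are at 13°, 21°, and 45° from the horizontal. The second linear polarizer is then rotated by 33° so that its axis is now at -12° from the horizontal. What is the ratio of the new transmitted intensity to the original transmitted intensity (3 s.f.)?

I_new/I_old ≈ 0.298

Before rotation:
By Malus's law, I₁ = I₀ cos²(13° − 0°) = I₀ cos²(13°) = 0.9494 I₀.
I₂ = I₁ cos²(21° − 13°) = 0.9494 I₀ · cos²(8°) = 0.931 I₀.
I₃ = I₂ cos²(45° − 21°) = 0.931 I₀ · cos²(24°) = 0.777 I₀.
After rotation:
I₁ = I₀ cos²(13° − 0°) = I₀ cos²(13°) = 0.9494 I₀.
I₂ = I₁ cos²(-12° − 13°) = 0.9494 I₀ · cos²(25°) = 0.7798 I₀.
I₃ = I₂ cos²(45° + 12°) = 0.7798 I₀ · cos²(57°) = 0.2313 I₀.
Ratio = 0.2313 / 0.777 = 0.2977.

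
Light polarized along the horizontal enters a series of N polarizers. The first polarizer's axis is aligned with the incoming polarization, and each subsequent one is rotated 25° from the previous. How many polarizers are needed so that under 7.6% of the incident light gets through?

First polarizer is aligned with the polarization: full transmission.
Each further stage multiplies by cos²(25°) = 0.8214.
After N polarizers: T = 0.8214^(N−1). Require T < 0.076 ⇒ N−1 > ln(0.076)/ln(0.8214) = 13.10, so N−1 ≥ 14 and N = 15.
Check: N=15 gives T = 0.06364 < 0.076; N=14 gives T = 0.07748.

N = 15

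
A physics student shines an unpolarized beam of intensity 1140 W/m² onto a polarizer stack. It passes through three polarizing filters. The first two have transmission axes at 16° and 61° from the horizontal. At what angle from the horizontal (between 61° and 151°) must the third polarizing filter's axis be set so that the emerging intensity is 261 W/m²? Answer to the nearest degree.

θ ≈ 78°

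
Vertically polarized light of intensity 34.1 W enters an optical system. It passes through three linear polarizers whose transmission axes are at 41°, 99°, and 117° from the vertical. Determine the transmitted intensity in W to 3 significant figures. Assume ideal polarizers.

I₁ = 34.1 W · cos²(41°) = 19.42 W.
I₂ = I₁ · cos²(58°) = 19.42 · 0.2808 = 5.454 W.
I₃ = I₂ · cos²(18°) = 5.454 · 0.9045 = 4.933 W.

I ≈ 4.93 W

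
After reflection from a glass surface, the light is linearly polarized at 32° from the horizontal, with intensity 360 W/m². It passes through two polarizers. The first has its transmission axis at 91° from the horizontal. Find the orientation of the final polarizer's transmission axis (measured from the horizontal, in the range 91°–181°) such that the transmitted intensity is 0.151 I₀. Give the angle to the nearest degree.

θ ≈ 132°

By Malus's law, I₁ = I₀ cos²(91° − 32°) = I₀ cos²(59°) = 0.2653 I₀.
Need I₂/I₀ = 0.151, so cos²(θ − 91°) = 0.151 / 0.2653 = 0.5692.
θ − 91° = arccos(√0.5692) = 41.0°, giving θ ≈ 91 + 41.0 = 132.0°.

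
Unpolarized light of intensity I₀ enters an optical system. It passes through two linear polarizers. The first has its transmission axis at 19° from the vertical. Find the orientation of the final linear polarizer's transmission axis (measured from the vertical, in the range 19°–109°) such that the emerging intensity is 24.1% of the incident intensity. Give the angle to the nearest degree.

θ ≈ 65°

Unpolarized light through the first polarizer → I₁ = ½ I₀, now polarized at 19°.
Need I₂/I₀ = 0.241, so cos²(θ − 19°) = 0.241 / 0.5 = 0.482.
θ − 19° = arccos(√0.482) = 46.0°, giving θ ≈ 19 + 46.0 = 65.0°.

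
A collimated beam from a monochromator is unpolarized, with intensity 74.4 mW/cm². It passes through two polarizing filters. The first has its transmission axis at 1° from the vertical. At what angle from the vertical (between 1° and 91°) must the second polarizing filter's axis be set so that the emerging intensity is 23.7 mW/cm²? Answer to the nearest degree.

θ ≈ 38°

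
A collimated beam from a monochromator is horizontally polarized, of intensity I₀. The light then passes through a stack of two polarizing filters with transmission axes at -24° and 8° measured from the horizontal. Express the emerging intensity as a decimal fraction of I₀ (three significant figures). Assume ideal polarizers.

≈ 0.600 I₀

By Malus's law, I₁ = I₀ cos²(-24° − 0°) = I₀ cos²(24°) = 0.8346 I₀.
I₂ = I₁ cos²(8° + 24°) = 0.8346 I₀ · cos²(32°) = 0.6002 I₀.
Transmitted fraction = 0.6002.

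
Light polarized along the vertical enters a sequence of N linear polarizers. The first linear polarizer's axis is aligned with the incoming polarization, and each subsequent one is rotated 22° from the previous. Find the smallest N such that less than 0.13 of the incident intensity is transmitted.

N = 15

First polarizer is aligned with the polarization: full transmission.
Each further stage multiplies by cos²(22°) = 0.8597.
After N polarizers: T = 0.8597^(N−1). Require T < 0.13 ⇒ N−1 > ln(0.13)/ln(0.8597) = 13.49, so N−1 ≥ 14 and N = 15.
Check: N=15 gives T = 0.1204 < 0.13; N=14 gives T = 0.1401.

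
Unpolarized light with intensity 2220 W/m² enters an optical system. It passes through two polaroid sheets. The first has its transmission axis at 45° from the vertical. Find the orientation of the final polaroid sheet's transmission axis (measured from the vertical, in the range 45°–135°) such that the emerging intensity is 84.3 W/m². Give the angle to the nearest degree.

Unpolarized light through the first polarizer → I₁ = ½ I₀, now polarized at 45°.
Target fraction: 84.3 / 2220 W/m² = 0.03797 of I₀.
Need I₂/I₀ = 0.03797, so cos²(θ − 45°) = 0.03797 / 0.5 = 0.07595.
θ − 45° = arccos(√0.07595) = 74.0°, giving θ ≈ 45 + 74.0 = 119.0°.

θ ≈ 119°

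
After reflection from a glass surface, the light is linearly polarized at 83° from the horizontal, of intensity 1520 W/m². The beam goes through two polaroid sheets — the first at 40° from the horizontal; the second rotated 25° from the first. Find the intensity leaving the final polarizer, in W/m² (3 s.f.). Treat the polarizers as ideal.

I₁ = 1520 W/m² · cos²(43°) = 813 W/m².
I₂ = I₁ · cos²(25°) = 813 · 0.8214 = 667.8 W/m².

I ≈ 668 W/m²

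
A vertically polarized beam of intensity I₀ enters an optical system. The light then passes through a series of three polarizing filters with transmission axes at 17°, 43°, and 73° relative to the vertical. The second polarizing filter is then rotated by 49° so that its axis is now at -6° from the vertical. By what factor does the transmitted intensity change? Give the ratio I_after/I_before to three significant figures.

Before rotation:
I₁ = I₀ cos²(17° − 0°) = I₀ cos²(17°) = 0.9145 I₀.
I₂ = I₁ cos²(43° − 17°) = 0.9145 I₀ · cos²(26°) = 0.7388 I₀.
I₃ = I₂ cos²(73° − 43°) = 0.7388 I₀ · cos²(30°) = 0.5541 I₀.
After rotation:
I₁ = I₀ cos²(17° − 0°) = I₀ cos²(17°) = 0.9145 I₀.
I₂ = I₁ cos²(-6° − 17°) = 0.9145 I₀ · cos²(23°) = 0.7749 I₀.
I₃ = I₂ cos²(73° + 6°) = 0.7749 I₀ · cos²(79°) = 0.02821 I₀.
Ratio = 0.02821 / 0.5541 = 0.05092.

I_new/I_old ≈ 0.0509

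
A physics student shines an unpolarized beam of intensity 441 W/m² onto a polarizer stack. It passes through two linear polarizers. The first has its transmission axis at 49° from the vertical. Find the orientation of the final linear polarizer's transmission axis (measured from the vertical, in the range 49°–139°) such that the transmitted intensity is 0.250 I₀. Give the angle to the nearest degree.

θ ≈ 94°

Unpolarized light through the first polarizer → I₁ = ½ I₀, now polarized at 49°.
Need I₂/I₀ = 0.25, so cos²(θ − 49°) = 0.25 / 0.5 = 0.5.
θ − 49° = arccos(√0.5) = 45.0°, giving θ ≈ 49 + 45.0 = 94.0°.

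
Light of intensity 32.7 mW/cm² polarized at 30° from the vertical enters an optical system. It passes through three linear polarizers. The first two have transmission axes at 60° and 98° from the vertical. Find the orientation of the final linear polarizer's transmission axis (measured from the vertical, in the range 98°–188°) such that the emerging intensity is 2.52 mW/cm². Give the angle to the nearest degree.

I₁ = I₀ cos²(60° − 30°) = I₀ cos²(30°) = 0.75 I₀.
I₂ = I₁ cos²(98° − 60°) = 0.75 I₀ · cos²(38°) = 0.4657 I₀.
Target fraction: 2.52 / 32.7 mW/cm² = 0.07706 of I₀.
Need I₃/I₀ = 0.07706, so cos²(θ − 98°) = 0.07706 / 0.4657 = 0.1655.
θ − 98° = arccos(√0.1655) = 66.0°, giving θ ≈ 98 + 66.0 = 164.0°.

θ ≈ 164°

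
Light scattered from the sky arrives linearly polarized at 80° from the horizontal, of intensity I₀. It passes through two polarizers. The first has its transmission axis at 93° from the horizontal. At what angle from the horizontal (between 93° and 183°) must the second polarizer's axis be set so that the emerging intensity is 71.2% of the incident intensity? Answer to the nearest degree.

I₁ = I₀ cos²(93° − 80°) = I₀ cos²(13°) = 0.9494 I₀.
Need I₂/I₀ = 0.712, so cos²(θ − 93°) = 0.712 / 0.9494 = 0.7499.
θ − 93° = arccos(√0.7499) = 30.0°, giving θ ≈ 93 + 30.0 = 123.0°.

θ ≈ 123°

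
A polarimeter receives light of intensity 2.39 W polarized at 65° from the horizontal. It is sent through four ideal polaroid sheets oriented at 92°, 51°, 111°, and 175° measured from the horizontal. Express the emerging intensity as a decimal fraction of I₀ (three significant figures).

I/I₀ ≈ 0.0217

I₁ = 2.39 W · cos²(27°) = 1.897 W.
I₂ = I₁ · cos²(41°) = 1.897 · 0.5696 = 1.081 W.
I₃ = I₂ · cos²(60°) = 1.081 · 0.25 = 0.2702 W.
I₄ = I₃ · cos²(64°) = 0.2702 · 0.1922 = 0.05192 W.
Transmitted fraction = 0.02172.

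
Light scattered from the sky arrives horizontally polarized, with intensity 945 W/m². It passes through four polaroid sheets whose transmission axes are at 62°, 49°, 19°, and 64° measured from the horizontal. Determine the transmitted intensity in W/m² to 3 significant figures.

I ≈ 74.2 W/m²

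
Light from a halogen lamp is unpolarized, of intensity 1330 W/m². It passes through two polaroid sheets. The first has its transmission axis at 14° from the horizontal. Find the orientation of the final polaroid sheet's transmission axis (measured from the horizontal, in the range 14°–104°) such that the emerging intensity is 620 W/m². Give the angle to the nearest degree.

Unpolarized light through the first polarizer → I₁ = ½ I₀, now polarized at 14°.
Target fraction: 620 / 1330 W/m² = 0.4662 of I₀.
Need I₂/I₀ = 0.4662, so cos²(θ − 14°) = 0.4662 / 0.5 = 0.9323.
θ − 14° = arccos(√0.9323) = 15.1°, giving θ ≈ 14 + 15.1 = 29.1°.

θ ≈ 29°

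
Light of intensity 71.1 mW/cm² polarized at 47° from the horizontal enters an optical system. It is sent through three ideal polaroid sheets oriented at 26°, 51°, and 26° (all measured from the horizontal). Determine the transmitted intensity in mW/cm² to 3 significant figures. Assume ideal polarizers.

I ≈ 41.8 mW/cm²

By Malus's law, I₁ = 71.1 mW/cm² · cos²(21°) = 61.97 mW/cm².
I₂ = I₁ · cos²(25°) = 61.97 · 0.8214 = 50.9 mW/cm².
I₃ = I₂ · cos²(25°) = 50.9 · 0.8214 = 41.81 mW/cm².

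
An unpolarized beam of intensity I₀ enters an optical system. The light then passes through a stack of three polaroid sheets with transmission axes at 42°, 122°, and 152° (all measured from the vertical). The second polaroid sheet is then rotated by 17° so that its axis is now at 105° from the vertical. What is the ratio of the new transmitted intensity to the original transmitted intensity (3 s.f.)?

I_new/I_old ≈ 4.24

Before rotation:
Unpolarized light through the first polarizer → I₁ = ½ I₀, now polarized at 42°.
I₂ = I₁ cos²(122° − 42°) = 0.5 I₀ · cos²(80°) = 0.01508 I₀.
I₃ = I₂ cos²(152° − 122°) = 0.01508 I₀ · cos²(30°) = 0.01131 I₀.
After rotation:
Unpolarized light through the first polarizer → I₁ = ½ I₀, now polarized at 42°.
I₂ = I₁ cos²(105° − 42°) = 0.5 I₀ · cos²(63°) = 0.1031 I₀.
I₃ = I₂ cos²(152° − 105°) = 0.1031 I₀ · cos²(47°) = 0.04793 I₀.
Ratio = 0.04793 / 0.01131 = 4.239.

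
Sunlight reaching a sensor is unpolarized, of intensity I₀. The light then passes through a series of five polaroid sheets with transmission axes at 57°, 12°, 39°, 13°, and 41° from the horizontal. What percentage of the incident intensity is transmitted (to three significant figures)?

Unpolarized light through the first polarizer → I₁ = ½ I₀, now polarized at 57°.
I₂ = I₁ cos²(12° − 57°) = 0.5 I₀ · cos²(45°) = 0.25 I₀.
I₃ = I₂ cos²(39° − 12°) = 0.25 I₀ · cos²(27°) = 0.1985 I₀.
I₄ = I₃ cos²(13° − 39°) = 0.1985 I₀ · cos²(26°) = 0.1603 I₀.
I₅ = I₄ cos²(41° − 13°) = 0.1603 I₀ · cos²(28°) = 0.125 I₀.
That is 12.5% of the incident intensity.

≈ 12.5%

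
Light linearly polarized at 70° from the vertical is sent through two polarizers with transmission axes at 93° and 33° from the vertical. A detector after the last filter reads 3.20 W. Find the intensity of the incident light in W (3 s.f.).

I₁ = I₀ cos²(93° − 70°) = I₀ cos²(23°) = 0.8473 I₀.
I₂ = I₁ cos²(33° − 93°) = 0.8473 I₀ · cos²(60°) = 0.2118 I₀.
So 3.20 W = 0.2118 I₀, giving I₀ = 3.20/0.2118 = 15.11 W.

I₀ ≈ 15.1 W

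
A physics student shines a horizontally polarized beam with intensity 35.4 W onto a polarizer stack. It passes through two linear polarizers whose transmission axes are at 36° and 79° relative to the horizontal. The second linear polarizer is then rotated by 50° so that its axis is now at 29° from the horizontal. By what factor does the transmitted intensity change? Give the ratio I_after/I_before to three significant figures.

Before rotation:
I₁ = I₀ cos²(36° − 0°) = I₀ cos²(36°) = 0.6545 I₀.
I₂ = I₁ cos²(79° − 36°) = 0.6545 I₀ · cos²(43°) = 0.3501 I₀.
After rotation:
I₁ = I₀ cos²(36° − 0°) = I₀ cos²(36°) = 0.6545 I₀.
I₂ = I₁ cos²(29° − 36°) = 0.6545 I₀ · cos²(7°) = 0.6448 I₀.
Ratio = 0.6448 / 0.3501 = 1.842.

I_new/I_old ≈ 1.84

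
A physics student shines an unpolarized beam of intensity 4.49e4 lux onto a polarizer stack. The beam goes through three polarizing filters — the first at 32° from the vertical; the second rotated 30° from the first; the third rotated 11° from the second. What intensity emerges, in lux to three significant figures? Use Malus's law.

I ≈ 1.62e4 lux

Unpolarized light through the first polarizer → I₁ = 4.49e4 lux/2 = 2.245e+04 lux, polarized at 32°.
I₂ = I₁ · cos²(30°) = 2.245e+04 · 0.75 = 1.684e+04 lux.
I₃ = I₂ · cos²(11°) = 1.684e+04 · 0.9636 = 1.622e+04 lux.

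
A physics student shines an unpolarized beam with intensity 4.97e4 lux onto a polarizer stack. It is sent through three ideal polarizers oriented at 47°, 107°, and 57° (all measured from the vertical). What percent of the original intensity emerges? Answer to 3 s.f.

≈ 5.16%

Unpolarized light through the first polarizer → I₁ = 4.97e4 lux/2 = 2.485e+04 lux, polarized at 47°.
I₂ = I₁ · cos²(60°) = 2.485e+04 · 0.25 = 6213 lux.
I₃ = I₂ · cos²(50°) = 6213 · 0.4132 = 2567 lux.
That is 5.165% of the incident intensity.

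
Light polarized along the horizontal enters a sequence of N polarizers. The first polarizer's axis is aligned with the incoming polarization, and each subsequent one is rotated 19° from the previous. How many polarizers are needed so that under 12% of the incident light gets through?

First polarizer is aligned with the polarization: full transmission.
Each further stage multiplies by cos²(19°) = 0.894.
After N polarizers: T = 0.894^(N−1). Require T < 0.12 ⇒ N−1 > ln(0.12)/ln(0.894) = 18.92, so N−1 ≥ 19 and N = 20.
Check: N=20 gives T = 0.119 < 0.12; N=19 gives T = 0.1331.

N = 20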